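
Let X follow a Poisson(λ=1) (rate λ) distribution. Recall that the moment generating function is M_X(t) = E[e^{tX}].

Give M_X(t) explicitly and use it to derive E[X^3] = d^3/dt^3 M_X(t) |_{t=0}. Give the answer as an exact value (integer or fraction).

E[X^3] = M′′′(0) = 5

M_X(t) = e^(e^(t) - 1)
M′(t) = e^(-1)*e^(t)*e^(e^(t))
M′′(t) = (e^(2*t)*e^(e^(t)) + e^(t)*e^(e^(t)))*e^(-1)
M′′′(t) = (e^(3*t)*e^(e^(t)) + 3*e^(2*t)*e^(e^(t)) + e^(t)*e^(e^(t)))*e^(-1)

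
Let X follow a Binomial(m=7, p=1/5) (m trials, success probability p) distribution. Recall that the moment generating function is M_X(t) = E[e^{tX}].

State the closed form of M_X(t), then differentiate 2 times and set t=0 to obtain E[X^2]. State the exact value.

M_X(t) = (e^(t)/5 + 4/5)^7
D^2[M](t) = 49*e^(7*t)/78125 + 1008*e^(6*t)/78125 + 336*e^(5*t)/3125 + 7168*e^(4*t)/15625 + 16128*e^(3*t)/15625 + 86016*e^(2*t)/78125 + 28672*e^(t)/78125

E[X^2] = D^2[M](0) = 77/25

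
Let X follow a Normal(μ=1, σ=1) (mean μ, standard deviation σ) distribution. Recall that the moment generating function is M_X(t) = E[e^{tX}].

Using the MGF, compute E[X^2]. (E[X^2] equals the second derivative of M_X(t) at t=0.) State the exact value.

M_X(t) = e^(t^2/2 + t)
M^(2)(t) = t^2*e^(t)*e^(t^2/2) + 2*t*e^(t)*e^(t^2/2) + 2*e^(t)*e^(t^2/2)

E[X^2] = M^(2)(0) = 2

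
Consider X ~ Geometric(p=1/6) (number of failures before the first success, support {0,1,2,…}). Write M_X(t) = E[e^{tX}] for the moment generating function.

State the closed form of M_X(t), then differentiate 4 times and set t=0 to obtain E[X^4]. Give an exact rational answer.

M_X(t) = 1/(6*(1 - 5*e^(t)/6))
M^(4)(t) = (-625*e^(4*t) - 8250*e^(3*t) - 9900*e^(2*t) - 1080*e^(t))/(3125*e^(5*t) - 18750*e^(4*t) + 45000*e^(3*t) - 54000*e^(2*t) + 32400*e^(t) - 7776)

E[X^4] = M^(4)(0) = 19855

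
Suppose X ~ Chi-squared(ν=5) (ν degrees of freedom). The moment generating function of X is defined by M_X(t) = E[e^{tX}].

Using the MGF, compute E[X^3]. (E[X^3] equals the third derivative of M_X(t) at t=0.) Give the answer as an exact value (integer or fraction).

E[X^3] = M′′′(0) = 315

M_X(t) = (1 - 2*t)^(-5/2)
M′(t) = -5/(8*t^3*√(1 - 2*t) - 12*t^2*√(1 - 2*t) + 6*t*√(1 - 2*t) - √(1 - 2*t))
M′′(t) = 35/(16*t^4*√(1 - 2*t) - 32*t^3*√(1 - 2*t) + 24*t^2*√(1 - 2*t) - 8*t*√(1 - 2*t) + √(1 - 2*t))
M′′′(t) = -315/(32*t^5*√(1 - 2*t) - 80*t^4*√(1 - 2*t) + 80*t^3*√(1 - 2*t) - 40*t^2*√(1 - 2*t) + 10*t*√(1 - 2*t) - √(1 - 2*t))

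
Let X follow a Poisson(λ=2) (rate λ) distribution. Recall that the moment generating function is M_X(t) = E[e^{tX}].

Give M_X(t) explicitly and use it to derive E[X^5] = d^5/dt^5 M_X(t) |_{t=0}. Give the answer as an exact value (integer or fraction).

E[X^5] = D^5[M](0) = 454

M_X(t) = e^(2*e^(t) - 2)
D^5[M](t) = (32*e^(5*t)*e^(2*e^(t)) + 160*e^(4*t)*e^(2*e^(t)) + 200*e^(3*t)*e^(2*e^(t)) + 60*e^(2*t)*e^(2*e^(t)) + 2*e^(t)*e^(2*e^(t)))*e^(-2)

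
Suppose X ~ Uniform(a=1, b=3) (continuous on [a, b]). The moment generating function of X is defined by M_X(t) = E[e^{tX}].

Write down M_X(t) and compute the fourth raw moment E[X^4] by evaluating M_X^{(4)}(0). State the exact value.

M_X(t) = (e^(3*t) - e^(t))/(2*t)
M^(4)(t) = (81*t^4*e^(3*t) - t^4*e^(t) - 108*t^3*e^(3*t) + 4*t^3*e^(t) + 108*t^2*e^(3*t) - 12*t^2*e^(t) - 72*t*e^(3*t) + 24*t*e^(t) + 24*e^(3*t) - 24*e^(t))/(2*t^5)

E[X^4] = M^(4)(0) = 121/5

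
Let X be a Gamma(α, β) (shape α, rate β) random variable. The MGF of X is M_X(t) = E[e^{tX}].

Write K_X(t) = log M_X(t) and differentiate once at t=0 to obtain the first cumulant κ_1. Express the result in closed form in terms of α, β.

M_X(t) = (β/(β - t))^α
K_X(t) = log M_X(t) = α*(log(β) - log(β - t))
K^(1)(t) = -α/(-β + t)

κ_1 = K^(1)(0) = α/β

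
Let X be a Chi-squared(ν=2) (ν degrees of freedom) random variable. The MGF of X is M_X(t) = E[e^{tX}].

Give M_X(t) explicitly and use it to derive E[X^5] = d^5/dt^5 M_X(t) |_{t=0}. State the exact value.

M_X(t) = 1/(1 - 2*t)
M′(t) = 2/(4*t^2 - 4*t + 1)
M′′(t) = -8/(8*t^3 - 12*t^2 + 6*t - 1)
M′′′(t) = 48/(16*t^4 - 32*t^3 + 24*t^2 - 8*t + 1)
M′′′′(t) = -384/(32*t^5 - 80*t^4 + 80*t^3 - 40*t^2 + 10*t - 1)
M′′′′′(t) = 3840/(64*t^6 - 192*t^5 + 240*t^4 - 160*t^3 + 60*t^2 - 12*t + 1)

E[X^5] = M′′′′′(0) = 3840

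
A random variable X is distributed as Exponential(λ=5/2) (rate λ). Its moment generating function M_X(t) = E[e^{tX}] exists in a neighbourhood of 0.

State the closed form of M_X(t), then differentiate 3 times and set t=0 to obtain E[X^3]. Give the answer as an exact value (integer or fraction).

E[X^3] = D^3[M](0) = 48/125

M_X(t) = 5/(2*(5/2 - t))
D^3[M](t) = 240/(16*t^4 - 160*t^3 + 600*t^2 - 1000*t + 625)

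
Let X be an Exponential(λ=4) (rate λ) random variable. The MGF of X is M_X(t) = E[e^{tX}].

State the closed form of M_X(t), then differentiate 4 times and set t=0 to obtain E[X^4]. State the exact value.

M_X(t) = 4/(4 - t)
dM/dt = 4/(t^2 - 8*t + 16)
d^2M/dt^2 = -8/(t^3 - 12*t^2 + 48*t - 64)
d^3M/dt^3 = 24/(t^4 - 16*t^3 + 96*t^2 - 256*t + 256)
d^4M/dt^4 = -96/(t^5 - 20*t^4 + 160*t^3 - 640*t^2 + 1280*t - 1024)

E[X^4] = d^4M/dt^4 |_{t=0} = 3/32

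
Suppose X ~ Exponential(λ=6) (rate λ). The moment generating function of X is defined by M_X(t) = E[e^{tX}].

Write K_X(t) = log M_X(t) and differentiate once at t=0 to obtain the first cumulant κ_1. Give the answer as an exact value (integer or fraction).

κ_1 = dK/dt |_{t=0} = 1/6

M_X(t) = 6/(6 - t)
K_X(t) = log M_X(t) = -log(6 - t) + log(6)
dK/dt = -1/(t - 6)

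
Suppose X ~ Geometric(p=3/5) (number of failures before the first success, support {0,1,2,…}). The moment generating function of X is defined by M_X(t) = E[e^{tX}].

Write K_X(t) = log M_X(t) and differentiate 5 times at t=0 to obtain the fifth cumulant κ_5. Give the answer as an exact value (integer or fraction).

M_X(t) = 3/(5*(1 - 2*e^(t)/5))
K_X(t) = log M_X(t) = -log(1 - 2*e^(t)/5) - log(5) + log(3)
K′(t) = -2*e^(t)/(2*e^(t) - 5)
K′′(t) = 10*e^(t)/(4*e^(2*t) - 20*e^(t) + 25)
K′′′(t) = (-20*e^(2*t) - 50*e^(t))/(8*e^(3*t) - 60*e^(2*t) + 150*e^(t) - 125)
K′′′′(t) = (40*e^(3*t) + 400*e^(2*t) + 250*e^(t))/(16*e^(4*t) - 160*e^(3*t) + 600*e^(2*t) - 1000*e^(t) + 625)
K′′′′′(t) = (-80*e^(4*t) - 2200*e^(3*t) - 5500*e^(2*t) - 1250*e^(t))/(32*e^(5*t) - 400*e^(4*t) + 2000*e^(3*t) - 5000*e^(2*t) + 6250*e^(t) - 3125)

κ_5 = K′′′′′(0) = 3010/81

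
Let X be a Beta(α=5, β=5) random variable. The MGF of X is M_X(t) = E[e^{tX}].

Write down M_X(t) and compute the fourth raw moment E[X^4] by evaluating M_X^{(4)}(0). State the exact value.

E[X^4] = M^(4)(0) = 14/143

M_X(t) = ₁F₁(5; 10; t)
M^(4)(t) = 14*₁F₁(9; 14; t)/143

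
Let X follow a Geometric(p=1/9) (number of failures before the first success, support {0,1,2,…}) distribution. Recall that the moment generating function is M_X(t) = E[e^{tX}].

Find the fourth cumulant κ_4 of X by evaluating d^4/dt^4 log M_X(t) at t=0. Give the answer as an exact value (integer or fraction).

κ_4 = K^(4)(0) = 31176

M_X(t) = 1/(9*(1 - 8*e^(t)/9))
K_X(t) = log M_X(t) = -log(1 - 8*e^(t)/9) - 2*log(3)
K^(4)(t) = (4608*e^(3*t) + 20736*e^(2*t) + 5832*e^(t))/(4096*e^(4*t) - 18432*e^(3*t) + 31104*e^(2*t) - 23328*e^(t) + 6561)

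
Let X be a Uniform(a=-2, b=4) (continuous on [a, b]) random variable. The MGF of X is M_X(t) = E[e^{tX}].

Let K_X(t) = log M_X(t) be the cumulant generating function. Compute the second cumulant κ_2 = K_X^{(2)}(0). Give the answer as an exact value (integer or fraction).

κ_2 = d^2K/dt^2 |_{t=0} = 3

M_X(t) = (e^(4*t) - e^(-2*t))/(6*t)
K_X(t) = log M_X(t) = -log(t) + log(e^(4*t) - e^(-2*t)) - log(6)
dK/dt = (4*t*e^(6*t) + 2*t - e^(6*t) + 1)/(t*e^(6*t) - t)
d^2K/dt^2 = (-36*t^2*e^(6*t) + e^(12*t) - 2*e^(6*t) + 1)/(t^2*e^(12*t) - 2*t^2*e^(6*t) + t^2)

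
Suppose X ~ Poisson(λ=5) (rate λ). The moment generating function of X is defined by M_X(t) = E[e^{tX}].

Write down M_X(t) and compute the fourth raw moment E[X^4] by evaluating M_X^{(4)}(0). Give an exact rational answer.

E[X^4] = M′′′′(0) = 1555

M_X(t) = e^(5*e^(t) - 5)
M′(t) = 5*e^(-5)*e^(t)*e^(5*e^(t))
M′′(t) = (25*e^(2*t)*e^(5*e^(t)) + 5*e^(t)*e^(5*e^(t)))*e^(-5)
M′′′(t) = (125*e^(3*t)*e^(5*e^(t)) + 75*e^(2*t)*e^(5*e^(t)) + 5*e^(t)*e^(5*e^(t)))*e^(-5)
M′′′′(t) = (625*e^(4*t)*e^(5*e^(t)) + 750*e^(3*t)*e^(5*e^(t)) + 175*e^(2*t)*e^(5*e^(t)) + 5*e^(t)*e^(5*e^(t)))*e^(-5)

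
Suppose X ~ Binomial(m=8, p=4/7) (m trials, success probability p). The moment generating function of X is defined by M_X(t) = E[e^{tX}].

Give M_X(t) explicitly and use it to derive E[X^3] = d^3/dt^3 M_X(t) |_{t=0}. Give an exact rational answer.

M_X(t) = (4*e^(t)/7 + 3/7)^8

E[X^3] = D^3[M](0) = 5984/49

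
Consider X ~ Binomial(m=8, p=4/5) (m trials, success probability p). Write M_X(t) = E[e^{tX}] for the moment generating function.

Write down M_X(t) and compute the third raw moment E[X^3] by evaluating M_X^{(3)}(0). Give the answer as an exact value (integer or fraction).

M_X(t) = (4*e^(t)/5 + 1/5)^8

E[X^3] = M^(3)(0) = 35744/125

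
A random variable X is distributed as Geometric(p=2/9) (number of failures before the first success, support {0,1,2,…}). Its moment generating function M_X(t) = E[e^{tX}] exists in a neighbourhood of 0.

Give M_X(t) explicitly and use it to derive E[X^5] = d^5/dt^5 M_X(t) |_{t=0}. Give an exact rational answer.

M_X(t) = 2/(9*(1 - 7*e^(t)/9))
dM/dt = 14*e^(t)/(49*e^(2*t) - 126*e^(t) + 81)
d^2M/dt^2 = (-98*e^(2*t) - 126*e^(t))/(343*e^(3*t) - 1323*e^(2*t) + 1701*e^(t) - 729)
d^3M/dt^3 = (686*e^(3*t) + 3528*e^(2*t) + 1134*e^(t))/(2401*e^(4*t) - 12348*e^(3*t) + 23814*e^(2*t) - 20412*e^(t) + 6561)
d^4M/dt^4 = (-4802*e^(4*t) - 67914*e^(3*t) - 87318*e^(2*t) - 10206*e^(t))/(16807*e^(5*t) - 108045*e^(4*t) + 277830*e^(3*t) - 357210*e^(2*t) + 229635*e^(t) - 59049)

E[X^5] = d^5M/dt^5 |_{t=0} = 211687/2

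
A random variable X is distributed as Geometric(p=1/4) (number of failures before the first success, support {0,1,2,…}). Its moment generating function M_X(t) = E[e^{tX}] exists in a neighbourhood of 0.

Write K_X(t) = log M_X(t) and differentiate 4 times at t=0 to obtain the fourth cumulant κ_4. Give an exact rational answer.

κ_4 = K′′′′(0) = 876

M_X(t) = 1/(4*(1 - 3*e^(t)/4))
K_X(t) = log M_X(t) = -log(1 - 3*e^(t)/4) - 2*log(2)
K′(t) = -3*e^(t)/(3*e^(t) - 4)
K′′(t) = 12*e^(t)/(9*e^(2*t) - 24*e^(t) + 16)
K′′′(t) = (-36*e^(2*t) - 48*e^(t))/(27*e^(3*t) - 108*e^(2*t) + 144*e^(t) - 64)
K′′′′(t) = (108*e^(3*t) + 576*e^(2*t) + 192*e^(t))/(81*e^(4*t) - 432*e^(3*t) + 864*e^(2*t) - 768*e^(t) + 256)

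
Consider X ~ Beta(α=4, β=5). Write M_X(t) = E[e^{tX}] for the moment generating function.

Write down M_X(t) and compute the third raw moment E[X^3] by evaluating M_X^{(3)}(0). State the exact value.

M_X(t) = ₁F₁(4; 9; t)
M′(t) = 4*₁F₁(5; 10; t)/9
M′′(t) = 2*₁F₁(6; 11; t)/9
M′′′(t) = 4*₁F₁(7; 12; t)/33

E[X^3] = M′′′(0) = 4/33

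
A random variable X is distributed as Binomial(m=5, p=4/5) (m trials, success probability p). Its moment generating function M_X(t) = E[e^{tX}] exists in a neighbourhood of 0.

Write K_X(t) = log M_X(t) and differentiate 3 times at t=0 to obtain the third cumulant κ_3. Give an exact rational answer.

κ_3 = K^(3)(0) = -12/25

M_X(t) = (4*e^(t)/5 + 1/5)^5
K_X(t) = log M_X(t) = 5*log(4*e^(t)/5 + 1/5)
K^(3)(t) = (-80*e^(2*t) + 20*e^(t))/(64*e^(3*t) + 48*e^(2*t) + 12*e^(t) + 1)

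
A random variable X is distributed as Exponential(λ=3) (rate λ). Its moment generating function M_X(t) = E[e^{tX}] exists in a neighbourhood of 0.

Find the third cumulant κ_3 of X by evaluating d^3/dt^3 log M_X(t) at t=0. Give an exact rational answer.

κ_3 = d^3K/dt^3 |_{t=0} = 2/27

M_X(t) = 3/(3 - t)
K_X(t) = log M_X(t) = -log(3 - t) + log(3)
dK/dt = -1/(t - 3)
d^2K/dt^2 = 1/(t^2 - 6*t + 9)
d^3K/dt^3 = -2/(t^3 - 9*t^2 + 27*t - 27)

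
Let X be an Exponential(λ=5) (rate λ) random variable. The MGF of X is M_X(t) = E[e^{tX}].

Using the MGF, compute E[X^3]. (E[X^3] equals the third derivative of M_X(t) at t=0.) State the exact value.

M_X(t) = 5/(5 - t)
dM/dt = 5/(t^2 - 10*t + 25)
d^2M/dt^2 = -10/(t^3 - 15*t^2 + 75*t - 125)
d^3M/dt^3 = 30/(t^4 - 20*t^3 + 150*t^2 - 500*t + 625)

E[X^3] = d^3M/dt^3 |_{t=0} = 6/125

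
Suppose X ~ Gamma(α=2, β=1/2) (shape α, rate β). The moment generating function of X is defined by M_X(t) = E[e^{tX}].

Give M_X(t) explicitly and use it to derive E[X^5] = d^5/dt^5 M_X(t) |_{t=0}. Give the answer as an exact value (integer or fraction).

E[X^5] = d^5M/dt^5 |_{t=0} = 23040

M_X(t) = 1/(4*(1/2 - t)^2)
dM/dt = -4/(8*t^3 - 12*t^2 + 6*t - 1)
d^2M/dt^2 = 24/(16*t^4 - 32*t^3 + 24*t^2 - 8*t + 1)
d^3M/dt^3 = -192/(32*t^5 - 80*t^4 + 80*t^3 - 40*t^2 + 10*t - 1)
d^4M/dt^4 = 1920/(64*t^6 - 192*t^5 + 240*t^4 - 160*t^3 + 60*t^2 - 12*t + 1)
d^5M/dt^5 = -23040/(128*t^7 - 448*t^6 + 672*t^5 - 560*t^4 + 280*t^3 - 84*t^2 + 14*t - 1)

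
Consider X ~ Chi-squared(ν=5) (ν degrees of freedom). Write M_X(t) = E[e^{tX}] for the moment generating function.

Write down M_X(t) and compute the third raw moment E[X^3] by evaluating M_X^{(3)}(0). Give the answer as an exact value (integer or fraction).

E[X^3] = d^3M/dt^3 |_{t=0} = 315

M_X(t) = (1 - 2*t)^(-5/2)
dM/dt = -5/(8*t^3*√(1 - 2*t) - 12*t^2*√(1 - 2*t) + 6*t*√(1 - 2*t) - √(1 - 2*t))
d^2M/dt^2 = 35/(16*t^4*√(1 - 2*t) - 32*t^3*√(1 - 2*t) + 24*t^2*√(1 - 2*t) - 8*t*√(1 - 2*t) + √(1 - 2*t))
d^3M/dt^3 = -315/(32*t^5*√(1 - 2*t) - 80*t^4*√(1 - 2*t) + 80*t^3*√(1 - 2*t) - 40*t^2*√(1 - 2*t) + 10*t*√(1 - 2*t) - √(1 - 2*t))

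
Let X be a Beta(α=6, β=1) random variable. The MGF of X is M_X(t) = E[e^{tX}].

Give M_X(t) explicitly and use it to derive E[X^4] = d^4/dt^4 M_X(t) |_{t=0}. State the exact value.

E[X^4] = M′′′′(0) = 3/5

M_X(t) = ₁F₁(6; 7; t)
M′(t) = 6*₁F₁(7; 8; t)/7
M′′(t) = 3*₁F₁(8; 9; t)/4
M′′′(t) = 2*₁F₁(9; 10; t)/3
M′′′′(t) = 3*₁F₁(10; 11; t)/5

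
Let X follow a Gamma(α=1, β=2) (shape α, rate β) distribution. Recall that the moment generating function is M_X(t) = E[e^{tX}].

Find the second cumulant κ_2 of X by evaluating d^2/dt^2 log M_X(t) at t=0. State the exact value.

κ_2 = K′′(0) = 1/4

M_X(t) = 2/(2 - t)
K_X(t) = log M_X(t) = -log(2 - t) + log(2)
K′(t) = -1/(t - 2)
K′′(t) = 1/(t^2 - 4*t + 4)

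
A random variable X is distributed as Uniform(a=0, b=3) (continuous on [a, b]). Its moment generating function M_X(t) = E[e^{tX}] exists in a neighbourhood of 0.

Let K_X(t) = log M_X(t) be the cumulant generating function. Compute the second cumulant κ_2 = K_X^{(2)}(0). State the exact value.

κ_2 = K′′(0) = 3/4

M_X(t) = (e^(3*t) - 1)/(3*t)
K_X(t) = log M_X(t) = -log(t) + log(e^(3*t) - 1) - log(3)
K′(t) = (3*t*e^(3*t) - e^(3*t) + 1)/(t*e^(3*t) - t)
K′′(t) = (-9*t^2*e^(3*t) + e^(6*t) - 2*e^(3*t) + 1)/(t^2*e^(6*t) - 2*t^2*e^(3*t) + t^2)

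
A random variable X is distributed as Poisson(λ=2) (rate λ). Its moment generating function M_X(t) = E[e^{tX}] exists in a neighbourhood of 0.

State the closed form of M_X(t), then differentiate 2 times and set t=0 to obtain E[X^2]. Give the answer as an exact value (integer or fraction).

M_X(t) = e^(2*e^(t) - 2)
D^2[M](t) = (4*e^(2*t)*e^(2*e^(t)) + 2*e^(t)*e^(2*e^(t)))*e^(-2)

E[X^2] = D^2[M](0) = 6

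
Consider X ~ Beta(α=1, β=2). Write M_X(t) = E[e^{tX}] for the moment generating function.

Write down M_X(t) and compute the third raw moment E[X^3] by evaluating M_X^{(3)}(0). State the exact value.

E[X^3] = D^3[M](0) = 1/10

M_X(t) = ₁F₁(1; 3; t)
D^3[M](t) = ₁F₁(4; 6; t)/10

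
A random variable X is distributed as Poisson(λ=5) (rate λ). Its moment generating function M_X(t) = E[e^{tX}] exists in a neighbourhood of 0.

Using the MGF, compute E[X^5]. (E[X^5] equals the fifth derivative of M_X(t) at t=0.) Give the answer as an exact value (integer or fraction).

E[X^5] = M′′′′′(0) = 12880

M_X(t) = e^(5*e^(t) - 5)
M′(t) = 5*e^(-5)*e^(t)*e^(5*e^(t))
M′′(t) = (25*e^(2*t)*e^(5*e^(t)) + 5*e^(t)*e^(5*e^(t)))*e^(-5)
M′′′(t) = (125*e^(3*t)*e^(5*e^(t)) + 75*e^(2*t)*e^(5*e^(t)) + 5*e^(t)*e^(5*e^(t)))*e^(-5)
M′′′′(t) = (625*e^(4*t)*e^(5*e^(t)) + 750*e^(3*t)*e^(5*e^(t)) + 175*e^(2*t)*e^(5*e^(t)) + 5*e^(t)*e^(5*e^(t)))*e^(-5)
M′′′′′(t) = (3125*e^(5*t)*e^(5*e^(t)) + 6250*e^(4*t)*e^(5*e^(t)) + 3125*e^(3*t)*e^(5*e^(t)) + 375*e^(2*t)*e^(5*e^(t)) + 5*e^(t)*e^(5*e^(t)))*e^(-5)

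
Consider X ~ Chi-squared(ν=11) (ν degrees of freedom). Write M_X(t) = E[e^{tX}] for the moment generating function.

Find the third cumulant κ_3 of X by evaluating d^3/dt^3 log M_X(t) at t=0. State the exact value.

M_X(t) = (1 - 2*t)^(-11/2)
K_X(t) = log M_X(t) = -11*log(1 - 2*t)/2
K′(t) = -11/(2*t - 1)
K′′(t) = 22/(4*t^2 - 4*t + 1)
K′′′(t) = -88/(8*t^3 - 12*t^2 + 6*t - 1)

κ_3 = K′′′(0) = 88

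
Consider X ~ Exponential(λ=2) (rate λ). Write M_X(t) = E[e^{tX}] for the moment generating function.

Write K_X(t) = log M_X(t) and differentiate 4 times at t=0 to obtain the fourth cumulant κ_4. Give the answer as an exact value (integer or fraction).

M_X(t) = 2/(2 - t)
K_X(t) = log M_X(t) = -log(2 - t) + log(2)
dK/dt = -1/(t - 2)
d^2K/dt^2 = 1/(t^2 - 4*t + 4)
d^3K/dt^3 = -2/(t^3 - 6*t^2 + 12*t - 8)
d^4K/dt^4 = 6/(t^4 - 8*t^3 + 24*t^2 - 32*t + 16)

κ_4 = d^4K/dt^4 |_{t=0} = 3/8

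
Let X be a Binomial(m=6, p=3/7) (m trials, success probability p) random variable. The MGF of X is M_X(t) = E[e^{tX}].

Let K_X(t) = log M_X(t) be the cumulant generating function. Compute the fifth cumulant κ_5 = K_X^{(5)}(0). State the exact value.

M_X(t) = (3*e^(t)/7 + 4/7)^6
K_X(t) = log M_X(t) = 6*log(3*e^(t)/7 + 4/7)
K^(5)(t) = (-1944*e^(4*t) + 28512*e^(3*t) - 38016*e^(2*t) + 4608*e^(t))/(243*e^(5*t) + 1620*e^(4*t) + 4320*e^(3*t) + 5760*e^(2*t) + 3840*e^(t) + 1024)

κ_5 = K^(5)(0) = -6840/16807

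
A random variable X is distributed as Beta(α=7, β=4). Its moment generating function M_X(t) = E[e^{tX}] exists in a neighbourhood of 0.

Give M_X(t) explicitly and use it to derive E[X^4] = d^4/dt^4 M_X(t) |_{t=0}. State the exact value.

M_X(t) = ₁F₁(7; 11; t)
D^4[M](t) = 30*₁F₁(11; 15; t)/143

E[X^4] = D^4[M](0) = 30/143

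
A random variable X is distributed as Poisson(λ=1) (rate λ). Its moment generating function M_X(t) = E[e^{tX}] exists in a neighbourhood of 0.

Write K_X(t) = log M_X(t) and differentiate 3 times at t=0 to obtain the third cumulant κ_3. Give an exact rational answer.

M_X(t) = e^(e^(t) - 1)
K_X(t) = log M_X(t) = e^(t) - 1
K^(3)(t) = e^(t)

κ_3 = K^(3)(0) = 1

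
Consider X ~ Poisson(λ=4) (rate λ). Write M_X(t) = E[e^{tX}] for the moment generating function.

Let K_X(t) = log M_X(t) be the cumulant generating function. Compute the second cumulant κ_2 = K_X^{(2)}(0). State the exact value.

M_X(t) = e^(4*e^(t) - 4)
K_X(t) = log M_X(t) = 4*e^(t) - 4
dK/dt = 4*e^(t)
d^2K/dt^2 = 4*e^(t)

κ_2 = d^2K/dt^2 |_{t=0} = 4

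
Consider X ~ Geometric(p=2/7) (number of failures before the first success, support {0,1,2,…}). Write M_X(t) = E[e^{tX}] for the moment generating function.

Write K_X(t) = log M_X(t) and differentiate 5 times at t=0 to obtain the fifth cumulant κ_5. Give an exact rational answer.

κ_5 = K′′′′′(0) = 5565

M_X(t) = 2/(7*(1 - 5*e^(t)/7))
K_X(t) = log M_X(t) = -log(1 - 5*e^(t)/7) - log(7) + log(2)
K′(t) = -5*e^(t)/(5*e^(t) - 7)
K′′(t) = 35*e^(t)/(25*e^(2*t) - 70*e^(t) + 49)
K′′′(t) = (-175*e^(2*t) - 245*e^(t))/(125*e^(3*t) - 525*e^(2*t) + 735*e^(t) - 343)
K′′′′(t) = (875*e^(3*t) + 4900*e^(2*t) + 1715*e^(t))/(625*e^(4*t) - 3500*e^(3*t) + 7350*e^(2*t) - 6860*e^(t) + 2401)
K′′′′′(t) = (-4375*e^(4*t) - 67375*e^(3*t) - 94325*e^(2*t) - 12005*e^(t))/(3125*e^(5*t) - 21875*e^(4*t) + 61250*e^(3*t) - 85750*e^(2*t) + 60025*e^(t) - 16807)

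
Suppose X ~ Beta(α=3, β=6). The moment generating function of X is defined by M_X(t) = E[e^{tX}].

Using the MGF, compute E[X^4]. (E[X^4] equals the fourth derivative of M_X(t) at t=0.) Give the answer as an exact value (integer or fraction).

E[X^4] = D^4[M](0) = 1/33

M_X(t) = ₁F₁(3; 9; t)
D^4[M](t) = ₁F₁(7; 13; t)/33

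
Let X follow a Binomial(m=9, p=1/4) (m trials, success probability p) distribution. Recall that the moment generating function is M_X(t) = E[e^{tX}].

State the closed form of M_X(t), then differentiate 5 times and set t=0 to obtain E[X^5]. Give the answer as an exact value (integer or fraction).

E[X^5] = d^5M/dt^5 |_{t=0} = 25569/64

M_X(t) = (e^(t)/4 + 3/4)^9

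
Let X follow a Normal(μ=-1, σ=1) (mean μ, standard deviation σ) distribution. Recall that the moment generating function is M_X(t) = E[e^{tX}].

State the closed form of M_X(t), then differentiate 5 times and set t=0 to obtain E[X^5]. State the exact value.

E[X^5] = M′′′′′(0) = -26

M_X(t) = e^(t^2/2 - t)
M′(t) = t*e^(-t)*e^(t^2/2) - e^(-t)*e^(t^2/2)
M′′(t) = (t^2*e^(t^2/2) - 2*t*e^(t^2/2) + 2*e^(t^2/2))*e^(-t)
M′′′(t) = (t^3*e^(t^2/2) - 3*t^2*e^(t^2/2) + 6*t*e^(t^2/2) - 4*e^(t^2/2))*e^(-t)
M′′′′(t) = (t^4*e^(t^2/2) - 4*t^3*e^(t^2/2) + 12*t^2*e^(t^2/2) - 16*t*e^(t^2/2) + 10*e^(t^2/2))*e^(-t)
M′′′′′(t) = (t^5*e^(t^2/2) - 5*t^4*e^(t^2/2) + 20*t^3*e^(t^2/2) - 40*t^2*e^(t^2/2) + 50*t*e^(t^2/2) - 26*e^(t^2/2))*e^(-t)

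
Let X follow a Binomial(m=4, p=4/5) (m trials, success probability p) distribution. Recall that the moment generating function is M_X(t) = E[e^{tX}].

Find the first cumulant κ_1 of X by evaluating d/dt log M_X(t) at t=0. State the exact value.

κ_1 = D[K](0) = 16/5

M_X(t) = (4*e^(t)/5 + 1/5)^4
K_X(t) = log M_X(t) = 4*log(4*e^(t)/5 + 1/5)
D[K](t) = 16*e^(t)/(4*e^(t) + 1)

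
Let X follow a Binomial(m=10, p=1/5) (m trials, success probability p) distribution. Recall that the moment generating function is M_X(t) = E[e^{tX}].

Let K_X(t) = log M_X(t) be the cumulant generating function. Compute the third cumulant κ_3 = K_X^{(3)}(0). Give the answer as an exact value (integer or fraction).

κ_3 = K^(3)(0) = 24/25

M_X(t) = (e^(t)/5 + 4/5)^10
K_X(t) = log M_X(t) = 10*log(e^(t)/5 + 4/5)
K^(3)(t) = (-40*e^(2*t) + 160*e^(t))/(e^(3*t) + 12*e^(2*t) + 48*e^(t) + 64)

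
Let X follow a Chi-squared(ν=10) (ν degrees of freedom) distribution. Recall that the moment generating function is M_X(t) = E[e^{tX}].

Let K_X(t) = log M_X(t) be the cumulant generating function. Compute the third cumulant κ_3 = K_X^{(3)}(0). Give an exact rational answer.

M_X(t) = (1 - 2*t)^(-5)
K_X(t) = log M_X(t) = -5*log(1 - 2*t)
K^(3)(t) = -80/(8*t^3 - 12*t^2 + 6*t - 1)

κ_3 = K^(3)(0) = 80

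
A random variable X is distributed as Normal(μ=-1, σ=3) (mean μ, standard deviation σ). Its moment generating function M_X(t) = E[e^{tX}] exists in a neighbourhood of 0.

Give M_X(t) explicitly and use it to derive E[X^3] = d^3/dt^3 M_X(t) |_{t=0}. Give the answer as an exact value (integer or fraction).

E[X^3] = M′′′(0) = -28

M_X(t) = e^(9*t^2/2 - t)
M′(t) = 9*t*e^(-t)*e^(9*t^2/2) - e^(-t)*e^(9*t^2/2)
M′′(t) = (81*t^2*e^(9*t^2/2) - 18*t*e^(9*t^2/2) + 10*e^(9*t^2/2))*e^(-t)
M′′′(t) = (729*t^3*e^(9*t^2/2) - 243*t^2*e^(9*t^2/2) + 270*t*e^(9*t^2/2) - 28*e^(9*t^2/2))*e^(-t)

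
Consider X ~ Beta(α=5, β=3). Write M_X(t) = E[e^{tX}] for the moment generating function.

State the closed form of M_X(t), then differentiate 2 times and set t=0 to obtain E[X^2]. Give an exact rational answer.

M_X(t) = ₁F₁(5; 8; t)
D^2[M](t) = 5*₁F₁(7; 10; t)/12

E[X^2] = D^2[M](0) = 5/12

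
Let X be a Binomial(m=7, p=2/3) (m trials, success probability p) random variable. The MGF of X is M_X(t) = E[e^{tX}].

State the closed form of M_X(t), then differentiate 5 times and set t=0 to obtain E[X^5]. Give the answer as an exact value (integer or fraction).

E[X^5] = D^5[M](0) = 11494/3

M_X(t) = (2*e^(t)/3 + 1/3)^7
D^5[M](t) = 2151296*e^(7*t)/2187 + 14336*e^(6*t)/9 + 700000*e^(5*t)/729 + 573440*e^(4*t)/2187 + 280*e^(3*t)/9 + 896*e^(2*t)/729 + 14*e^(t)/2187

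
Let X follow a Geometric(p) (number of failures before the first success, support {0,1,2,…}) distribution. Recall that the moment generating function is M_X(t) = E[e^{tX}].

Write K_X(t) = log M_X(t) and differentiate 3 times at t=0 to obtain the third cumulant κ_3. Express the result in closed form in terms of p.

M_X(t) = p/(-(1 - p)*e^(t) + 1)
K_X(t) = log M_X(t) = log(p) - log(-(1 - p)*e^(t) + 1)

κ_3 = K^(3)(0) = (p^2 - 3*p + 2)/p^3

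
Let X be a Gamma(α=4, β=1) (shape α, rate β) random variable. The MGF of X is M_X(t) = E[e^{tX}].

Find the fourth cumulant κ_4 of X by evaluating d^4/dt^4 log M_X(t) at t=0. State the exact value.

M_X(t) = (1 - t)^(-4)
K_X(t) = log M_X(t) = -4*log(1 - t)
K^(4)(t) = 24/(t^4 - 4*t^3 + 6*t^2 - 4*t + 1)

κ_4 = K^(4)(0) = 24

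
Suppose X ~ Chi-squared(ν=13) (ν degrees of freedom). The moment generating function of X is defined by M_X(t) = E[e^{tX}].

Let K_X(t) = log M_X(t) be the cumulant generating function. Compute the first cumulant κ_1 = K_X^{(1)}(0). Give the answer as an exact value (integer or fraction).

M_X(t) = (1 - 2*t)^(-13/2)
K_X(t) = log M_X(t) = -13*log(1 - 2*t)/2
dK/dt = -13/(2*t - 1)

κ_1 = dK/dt |_{t=0} = 13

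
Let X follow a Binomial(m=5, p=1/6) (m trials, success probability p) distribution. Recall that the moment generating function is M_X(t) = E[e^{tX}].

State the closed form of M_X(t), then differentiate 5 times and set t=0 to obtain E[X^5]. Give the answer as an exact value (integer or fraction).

E[X^5] = D^5[M](0) = 5525/324

M_X(t) = (e^(t)/6 + 5/6)^5
D^5[M](t) = 3125*e^(5*t)/7776 + 800*e^(4*t)/243 + 125*e^(3*t)/16 + 1250*e^(2*t)/243 + 3125*e^(t)/7776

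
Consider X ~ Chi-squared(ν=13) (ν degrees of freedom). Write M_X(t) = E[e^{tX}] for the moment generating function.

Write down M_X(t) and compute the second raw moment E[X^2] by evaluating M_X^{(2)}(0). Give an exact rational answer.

M_X(t) = (1 - 2*t)^(-13/2)
M′(t) = -13/(128*t^7*√(1 - 2*t) - 448*t^6*√(1 - 2*t) + 672*t^5*√(1 - 2*t) - 560*t^4*√(1 - 2*t) + 280*t^3*√(1 - 2*t) - 84*t^2*√(1 - 2*t) + 14*t*√(1 - 2*t) - √(1 - 2*t))

E[X^2] = M′′(0) = 195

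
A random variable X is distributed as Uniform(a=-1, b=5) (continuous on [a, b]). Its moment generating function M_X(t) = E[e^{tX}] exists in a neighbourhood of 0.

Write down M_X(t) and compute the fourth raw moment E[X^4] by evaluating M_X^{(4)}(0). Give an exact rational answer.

M_X(t) = (e^(5*t) - e^(-t))/(6*t)
dM/dt = (5*t*e^(6*t) + t - e^(6*t) + 1)*e^(-t)/(6*t^2)
d^2M/dt^2 = (25*t^2*e^(6*t) - t^2 - 10*t*e^(6*t) - 2*t + 2*e^(6*t) - 2)*e^(-t)/(6*t^3)
d^3M/dt^3 = (125*t^3*e^(6*t) + t^3 - 75*t^2*e^(6*t) + 3*t^2 + 30*t*e^(6*t) + 6*t - 6*e^(6*t) + 6)*e^(-t)/(6*t^4)
d^4M/dt^4 = (625*t^4*e^(6*t) - t^4 - 500*t^3*e^(6*t) - 4*t^3 + 300*t^2*e^(6*t) - 12*t^2 - 120*t*e^(6*t) - 24*t + 24*e^(6*t) - 24)*e^(-t)/(6*t^5)

E[X^4] = d^4M/dt^4 |_{t=0} = 521/5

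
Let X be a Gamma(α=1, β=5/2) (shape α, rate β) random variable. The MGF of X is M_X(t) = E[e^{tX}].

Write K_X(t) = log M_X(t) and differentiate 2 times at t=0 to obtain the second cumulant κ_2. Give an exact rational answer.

κ_2 = K^(2)(0) = 4/25

M_X(t) = 5/(2*(5/2 - t))
K_X(t) = log M_X(t) = -log(5/2 - t) - log(2) + log(5)
K^(2)(t) = 4/(4*t^2 - 20*t + 25)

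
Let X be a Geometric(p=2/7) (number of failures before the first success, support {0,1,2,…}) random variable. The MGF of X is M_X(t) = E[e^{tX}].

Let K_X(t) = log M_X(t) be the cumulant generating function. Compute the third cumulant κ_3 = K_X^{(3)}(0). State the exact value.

M_X(t) = 2/(7*(1 - 5*e^(t)/7))
K_X(t) = log M_X(t) = -log(1 - 5*e^(t)/7) - log(7) + log(2)
K′(t) = -5*e^(t)/(5*e^(t) - 7)
K′′(t) = 35*e^(t)/(25*e^(2*t) - 70*e^(t) + 49)
K′′′(t) = (-175*e^(2*t) - 245*e^(t))/(125*e^(3*t) - 525*e^(2*t) + 735*e^(t) - 343)

κ_3 = K′′′(0) = 105/2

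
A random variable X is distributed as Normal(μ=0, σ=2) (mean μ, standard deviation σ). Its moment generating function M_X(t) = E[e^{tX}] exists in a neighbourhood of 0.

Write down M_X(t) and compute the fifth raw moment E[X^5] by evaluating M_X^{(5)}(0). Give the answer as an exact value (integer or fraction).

E[X^5] = M′′′′′(0) = 0

M_X(t) = e^(2*t^2)
M′(t) = 4*t*e^(2*t^2)
M′′(t) = 16*t^2*e^(2*t^2) + 4*e^(2*t^2)
M′′′(t) = 64*t^3*e^(2*t^2) + 48*t*e^(2*t^2)
M′′′′(t) = 256*t^4*e^(2*t^2) + 384*t^2*e^(2*t^2) + 48*e^(2*t^2)
M′′′′′(t) = 1024*t^5*e^(2*t^2) + 2560*t^3*e^(2*t^2) + 960*t*e^(2*t^2)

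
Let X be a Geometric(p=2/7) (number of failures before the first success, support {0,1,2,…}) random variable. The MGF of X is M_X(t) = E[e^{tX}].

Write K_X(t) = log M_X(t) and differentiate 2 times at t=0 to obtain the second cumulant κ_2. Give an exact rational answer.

M_X(t) = 2/(7*(1 - 5*e^(t)/7))
K_X(t) = log M_X(t) = -log(1 - 5*e^(t)/7) - log(7) + log(2)
D^2[K](t) = 35*e^(t)/(25*e^(2*t) - 70*e^(t) + 49)

κ_2 = D^2[K](0) = 35/4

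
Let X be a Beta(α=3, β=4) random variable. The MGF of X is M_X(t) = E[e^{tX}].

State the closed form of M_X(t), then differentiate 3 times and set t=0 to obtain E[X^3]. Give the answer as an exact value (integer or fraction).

E[X^3] = d^3M/dt^3 |_{t=0} = 5/42

M_X(t) = ₁F₁(3; 7; t)
dM/dt = 3*₁F₁(4; 8; t)/7
d^2M/dt^2 = 3*₁F₁(5; 9; t)/14
d^3M/dt^3 = 5*₁F₁(6; 10; t)/42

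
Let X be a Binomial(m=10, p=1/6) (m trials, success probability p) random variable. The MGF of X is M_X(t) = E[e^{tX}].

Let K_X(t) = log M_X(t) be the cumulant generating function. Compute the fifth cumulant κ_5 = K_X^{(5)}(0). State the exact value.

κ_5 = K^(5)(0) = -50/81

M_X(t) = (e^(t)/6 + 5/6)^10
K_X(t) = log M_X(t) = 10*log(e^(t)/6 + 5/6)
K^(5)(t) = (-50*e^(4*t) + 2750*e^(3*t) - 13750*e^(2*t) + 6250*e^(t))/(e^(5*t) + 25*e^(4*t) + 250*e^(3*t) + 1250*e^(2*t) + 3125*e^(t) + 3125)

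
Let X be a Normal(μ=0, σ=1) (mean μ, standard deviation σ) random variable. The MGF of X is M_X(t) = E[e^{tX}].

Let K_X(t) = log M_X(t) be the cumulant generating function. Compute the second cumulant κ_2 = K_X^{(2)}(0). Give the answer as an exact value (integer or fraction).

κ_2 = D^2[K](0) = 1

M_X(t) = e^(t^2/2)
K_X(t) = log M_X(t) = t^2/2
D^2[K](t) = 1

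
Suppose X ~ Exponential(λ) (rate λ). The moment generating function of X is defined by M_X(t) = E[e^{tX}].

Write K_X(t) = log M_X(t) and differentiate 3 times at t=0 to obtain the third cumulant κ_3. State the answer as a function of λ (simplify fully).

κ_3 = K′′′(0) = 2/λ^3

M_X(t) = λ/(λ - t)
K_X(t) = log M_X(t) = log(λ) - log(λ - t)
K′(t) = -1/(-λ + t)
K′′(t) = 1/(λ^2 - 2*λ*t + t^2)
K′′′(t) = -2/(-λ^3 + 3*λ^2*t - 3*λ*t^2 + t^3)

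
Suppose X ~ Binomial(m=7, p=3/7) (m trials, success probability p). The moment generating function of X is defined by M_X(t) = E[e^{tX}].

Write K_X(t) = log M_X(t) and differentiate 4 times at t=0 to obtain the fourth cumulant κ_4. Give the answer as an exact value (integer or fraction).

M_X(t) = (3*e^(t)/7 + 4/7)^7
K_X(t) = log M_X(t) = 7*log(3*e^(t)/7 + 4/7)
dK/dt = 21*e^(t)/(3*e^(t) + 4)
d^2K/dt^2 = 84*e^(t)/(9*e^(2*t) + 24*e^(t) + 16)
d^3K/dt^3 = (-252*e^(2*t) + 336*e^(t))/(27*e^(3*t) + 108*e^(2*t) + 144*e^(t) + 64)
d^4K/dt^4 = (756*e^(3*t) - 4032*e^(2*t) + 1344*e^(t))/(81*e^(4*t) + 432*e^(3*t) + 864*e^(2*t) + 768*e^(t) + 256)

κ_4 = d^4K/dt^4 |_{t=0} = -276/343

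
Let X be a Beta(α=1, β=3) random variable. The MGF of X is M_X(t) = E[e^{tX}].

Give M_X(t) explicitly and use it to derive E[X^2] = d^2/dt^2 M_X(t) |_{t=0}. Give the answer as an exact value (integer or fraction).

E[X^2] = D^2[M](0) = 1/10

M_X(t) = ₁F₁(1; 4; t)
D^2[M](t) = ₁F₁(3; 6; t)/10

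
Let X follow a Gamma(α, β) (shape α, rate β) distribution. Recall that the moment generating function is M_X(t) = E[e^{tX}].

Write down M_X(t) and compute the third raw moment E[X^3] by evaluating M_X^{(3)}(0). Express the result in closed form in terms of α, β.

E[X^3] = D^3[M](0) = α*(α^2 + 3*α + 2)/β^3

M_X(t) = (β/(β - t))^α
D^3[M](t) = (-α^3*β^α*(1/(β - t))^α - 3*α^2*β^α*(1/(β - t))^α - 2*α*β^α*(1/(β - t))^α)/(-β^3 + 3*β^2*t - 3*β*t^2 + t^3)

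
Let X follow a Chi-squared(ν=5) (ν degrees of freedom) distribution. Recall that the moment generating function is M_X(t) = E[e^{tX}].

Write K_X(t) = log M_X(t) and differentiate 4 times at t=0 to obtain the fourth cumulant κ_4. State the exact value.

κ_4 = D^4[K](0) = 240

M_X(t) = (1 - 2*t)^(-5/2)
K_X(t) = log M_X(t) = -5*log(1 - 2*t)/2
D^4[K](t) = 240/(16*t^4 - 32*t^3 + 24*t^2 - 8*t + 1)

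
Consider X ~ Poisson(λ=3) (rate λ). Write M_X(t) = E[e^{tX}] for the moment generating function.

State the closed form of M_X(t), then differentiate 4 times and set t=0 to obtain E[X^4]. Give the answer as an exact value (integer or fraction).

E[X^4] = M^(4)(0) = 309

M_X(t) = e^(3*e^(t) - 3)
M^(4)(t) = (81*e^(4*t)*e^(3*e^(t)) + 162*e^(3*t)*e^(3*e^(t)) + 63*e^(2*t)*e^(3*e^(t)) + 3*e^(t)*e^(3*e^(t)))*e^(-3)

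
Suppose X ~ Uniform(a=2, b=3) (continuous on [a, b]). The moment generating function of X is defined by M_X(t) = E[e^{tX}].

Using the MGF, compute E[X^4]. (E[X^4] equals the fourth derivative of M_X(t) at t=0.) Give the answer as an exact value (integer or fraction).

E[X^4] = d^4M/dt^4 |_{t=0} = 211/5

M_X(t) = (e^(3*t) - e^(2*t))/t
dM/dt = (3*t*e^(3*t) - 2*t*e^(2*t) - e^(3*t) + e^(2*t))/t^2
d^2M/dt^2 = (9*t^2*e^(3*t) - 4*t^2*e^(2*t) - 6*t*e^(3*t) + 4*t*e^(2*t) + 2*e^(3*t) - 2*e^(2*t))/t^3
d^3M/dt^3 = (27*t^3*e^(3*t) - 8*t^3*e^(2*t) - 27*t^2*e^(3*t) + 12*t^2*e^(2*t) + 18*t*e^(3*t) - 12*t*e^(2*t) - 6*e^(3*t) + 6*e^(2*t))/t^4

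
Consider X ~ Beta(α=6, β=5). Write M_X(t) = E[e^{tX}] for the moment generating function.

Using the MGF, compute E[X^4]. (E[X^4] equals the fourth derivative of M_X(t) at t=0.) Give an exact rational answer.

M_X(t) = ₁F₁(6; 11; t)
dM/dt = 6*₁F₁(7; 12; t)/11
d^2M/dt^2 = 7*₁F₁(8; 13; t)/22
d^3M/dt^3 = 28*₁F₁(9; 14; t)/143
d^4M/dt^4 = 18*₁F₁(10; 15; t)/143

E[X^4] = d^4M/dt^4 |_{t=0} = 18/143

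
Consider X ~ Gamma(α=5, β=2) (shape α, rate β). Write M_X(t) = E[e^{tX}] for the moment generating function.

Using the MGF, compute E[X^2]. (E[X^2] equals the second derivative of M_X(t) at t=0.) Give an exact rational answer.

M_X(t) = 32/(2 - t)^5
M^(2)(t) = -960/(t^7 - 14*t^6 + 84*t^5 - 280*t^4 + 560*t^3 - 672*t^2 + 448*t - 128)

E[X^2] = M^(2)(0) = 15/2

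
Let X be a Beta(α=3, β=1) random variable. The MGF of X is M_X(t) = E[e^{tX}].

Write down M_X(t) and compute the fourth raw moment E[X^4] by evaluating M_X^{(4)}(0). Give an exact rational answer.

M_X(t) = ₁F₁(3; 4; t)
dM/dt = 3*₁F₁(4; 5; t)/4
d^2M/dt^2 = 3*₁F₁(5; 6; t)/5
d^3M/dt^3 = ₁F₁(6; 7; t)/2
d^4M/dt^4 = 3*₁F₁(7; 8; t)/7

E[X^4] = d^4M/dt^4 |_{t=0} = 3/7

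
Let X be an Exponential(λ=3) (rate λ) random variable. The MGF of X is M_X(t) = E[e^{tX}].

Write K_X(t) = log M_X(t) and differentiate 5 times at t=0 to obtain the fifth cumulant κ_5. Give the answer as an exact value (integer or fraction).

κ_5 = K′′′′′(0) = 8/81

M_X(t) = 3/(3 - t)
K_X(t) = log M_X(t) = -log(3 - t) + log(3)
K′(t) = -1/(t - 3)
K′′(t) = 1/(t^2 - 6*t + 9)
K′′′(t) = -2/(t^3 - 9*t^2 + 27*t - 27)
K′′′′(t) = 6/(t^4 - 12*t^3 + 54*t^2 - 108*t + 81)
K′′′′′(t) = -24/(t^5 - 15*t^4 + 90*t^3 - 270*t^2 + 405*t - 243)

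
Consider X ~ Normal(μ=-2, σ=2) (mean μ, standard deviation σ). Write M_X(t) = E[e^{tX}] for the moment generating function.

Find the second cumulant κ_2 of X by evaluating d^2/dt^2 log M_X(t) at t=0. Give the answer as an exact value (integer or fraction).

M_X(t) = e^(2*t^2 - 2*t)
K_X(t) = log M_X(t) = 2*t^2 - 2*t
dK/dt = 4*t - 2
d^2K/dt^2 = 4

κ_2 = d^2K/dt^2 |_{t=0} = 4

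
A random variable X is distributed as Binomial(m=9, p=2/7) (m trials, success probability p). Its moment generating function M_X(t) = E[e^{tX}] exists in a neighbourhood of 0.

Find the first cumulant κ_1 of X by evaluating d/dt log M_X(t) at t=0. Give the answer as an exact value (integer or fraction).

κ_1 = K′(0) = 18/7

M_X(t) = (2*e^(t)/7 + 5/7)^9
K_X(t) = log M_X(t) = 9*log(2*e^(t)/7 + 5/7)
K′(t) = 18*e^(t)/(2*e^(t) + 5)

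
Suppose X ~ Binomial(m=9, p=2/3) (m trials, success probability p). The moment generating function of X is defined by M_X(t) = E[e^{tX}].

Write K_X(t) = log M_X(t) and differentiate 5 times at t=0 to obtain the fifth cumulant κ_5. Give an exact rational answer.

κ_5 = K′′′′′(0) = 10/9

M_X(t) = (2*e^(t)/3 + 1/3)^9
K_X(t) = log M_X(t) = 9*log(2*e^(t)/3 + 1/3)
K′(t) = 18*e^(t)/(2*e^(t) + 1)
K′′(t) = 18*e^(t)/(4*e^(2*t) + 4*e^(t) + 1)
K′′′(t) = (-36*e^(2*t) + 18*e^(t))/(8*e^(3*t) + 12*e^(2*t) + 6*e^(t) + 1)
K′′′′(t) = (72*e^(3*t) - 144*e^(2*t) + 18*e^(t))/(16*e^(4*t) + 32*e^(3*t) + 24*e^(2*t) + 8*e^(t) + 1)
K′′′′′(t) = (-144*e^(4*t) + 792*e^(3*t) - 396*e^(2*t) + 18*e^(t))/(32*e^(5*t) + 80*e^(4*t) + 80*e^(3*t) + 40*e^(2*t) + 10*e^(t) + 1)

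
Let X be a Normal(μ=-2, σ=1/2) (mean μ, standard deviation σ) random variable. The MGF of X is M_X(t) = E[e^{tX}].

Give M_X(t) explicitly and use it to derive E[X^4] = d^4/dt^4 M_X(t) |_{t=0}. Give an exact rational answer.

M_X(t) = e^(t^2/8 - 2*t)
D^4[M](t) = (t^4*e^(t^2/8) - 32*t^3*e^(t^2/8) + 408*t^2*e^(t^2/8) - 2432*t*e^(t^2/8) + 5680*e^(t^2/8))*e^(-2*t)/256

E[X^4] = D^4[M](0) = 355/16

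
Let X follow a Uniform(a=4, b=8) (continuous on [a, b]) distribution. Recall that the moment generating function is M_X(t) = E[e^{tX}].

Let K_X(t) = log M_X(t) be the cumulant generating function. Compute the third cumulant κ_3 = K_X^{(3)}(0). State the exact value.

κ_3 = K^(3)(0) = 0

M_X(t) = (e^(8*t) - e^(4*t))/(4*t)
K_X(t) = log M_X(t) = -log(t) + log(e^(8*t) - e^(4*t)) - 2*log(2)
K^(3)(t) = (64*t^3*e^(8*t) + 64*t^3*e^(4*t) - 2*e^(12*t) + 6*e^(8*t) - 6*e^(4*t) + 2)/(t^3*e^(12*t) - 3*t^3*e^(8*t) + 3*t^3*e^(4*t) - t^3)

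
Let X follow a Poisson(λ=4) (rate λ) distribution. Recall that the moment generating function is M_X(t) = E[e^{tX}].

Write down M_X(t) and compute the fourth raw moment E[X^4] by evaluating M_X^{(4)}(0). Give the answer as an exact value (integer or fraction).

E[X^4] = D^4[M](0) = 756

M_X(t) = e^(4*e^(t) - 4)
D^4[M](t) = (256*e^(4*t)*e^(4*e^(t)) + 384*e^(3*t)*e^(4*e^(t)) + 112*e^(2*t)*e^(4*e^(t)) + 4*e^(t)*e^(4*e^(t)))*e^(-4)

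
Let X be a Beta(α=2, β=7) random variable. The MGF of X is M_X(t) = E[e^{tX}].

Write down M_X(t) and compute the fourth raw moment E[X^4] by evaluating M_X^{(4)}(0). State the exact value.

M_X(t) = ₁F₁(2; 9; t)
M^(4)(t) = ₁F₁(6; 13; t)/99

E[X^4] = M^(4)(0) = 1/99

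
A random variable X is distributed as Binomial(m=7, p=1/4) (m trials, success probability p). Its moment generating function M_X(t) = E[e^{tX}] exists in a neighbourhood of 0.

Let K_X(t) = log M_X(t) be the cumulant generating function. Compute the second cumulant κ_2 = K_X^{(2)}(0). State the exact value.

M_X(t) = (e^(t)/4 + 3/4)^7
K_X(t) = log M_X(t) = 7*log(e^(t)/4 + 3/4)
dK/dt = 7*e^(t)/(e^(t) + 3)
d^2K/dt^2 = 21*e^(t)/(e^(2*t) + 6*e^(t) + 9)

κ_2 = d^2K/dt^2 |_{t=0} = 21/16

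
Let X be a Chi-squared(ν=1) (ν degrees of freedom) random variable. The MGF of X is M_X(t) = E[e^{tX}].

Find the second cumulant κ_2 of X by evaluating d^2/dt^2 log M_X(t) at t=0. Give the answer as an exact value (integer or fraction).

M_X(t) = 1/√(1 - 2*t)
K_X(t) = log M_X(t) = -log(1 - 2*t)/2
dK/dt = -1/(2*t - 1)
d^2K/dt^2 = 2/(4*t^2 - 4*t + 1)

κ_2 = d^2K/dt^2 |_{t=0} = 2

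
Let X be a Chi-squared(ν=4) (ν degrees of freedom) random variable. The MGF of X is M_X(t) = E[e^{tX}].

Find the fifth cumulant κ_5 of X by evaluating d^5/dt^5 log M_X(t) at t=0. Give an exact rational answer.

κ_5 = K′′′′′(0) = 1536

M_X(t) = (1 - 2*t)^(-2)
K_X(t) = log M_X(t) = -2*log(1 - 2*t)
K′(t) = -4/(2*t - 1)
K′′(t) = 8/(4*t^2 - 4*t + 1)
K′′′(t) = -32/(8*t^3 - 12*t^2 + 6*t - 1)
K′′′′(t) = 192/(16*t^4 - 32*t^3 + 24*t^2 - 8*t + 1)
K′′′′′(t) = -1536/(32*t^5 - 80*t^4 + 80*t^3 - 40*t^2 + 10*t - 1)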